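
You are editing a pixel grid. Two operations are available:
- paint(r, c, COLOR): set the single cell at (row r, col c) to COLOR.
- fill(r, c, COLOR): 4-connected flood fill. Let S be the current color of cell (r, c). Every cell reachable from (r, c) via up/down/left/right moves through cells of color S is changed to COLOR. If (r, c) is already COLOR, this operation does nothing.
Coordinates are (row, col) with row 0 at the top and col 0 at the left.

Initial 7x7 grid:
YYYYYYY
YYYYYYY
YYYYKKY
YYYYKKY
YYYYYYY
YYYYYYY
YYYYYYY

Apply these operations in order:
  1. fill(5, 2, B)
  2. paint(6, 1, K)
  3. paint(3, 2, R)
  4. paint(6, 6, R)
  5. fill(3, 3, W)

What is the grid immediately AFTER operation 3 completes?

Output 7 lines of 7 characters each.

After op 1 fill(5,2,B) [45 cells changed]:
BBBBBBB
BBBBBBB
BBBBKKB
BBBBKKB
BBBBBBB
BBBBBBB
BBBBBBB
After op 2 paint(6,1,K):
BBBBBBB
BBBBBBB
BBBBKKB
BBBBKKB
BBBBBBB
BBBBBBB
BKBBBBB
After op 3 paint(3,2,R):
BBBBBBB
BBBBBBB
BBBBKKB
BBRBKKB
BBBBBBB
BBBBBBB
BKBBBBB

Answer: BBBBBBB
BBBBBBB
BBBBKKB
BBRBKKB
BBBBBBB
BBBBBBB
BKBBBBB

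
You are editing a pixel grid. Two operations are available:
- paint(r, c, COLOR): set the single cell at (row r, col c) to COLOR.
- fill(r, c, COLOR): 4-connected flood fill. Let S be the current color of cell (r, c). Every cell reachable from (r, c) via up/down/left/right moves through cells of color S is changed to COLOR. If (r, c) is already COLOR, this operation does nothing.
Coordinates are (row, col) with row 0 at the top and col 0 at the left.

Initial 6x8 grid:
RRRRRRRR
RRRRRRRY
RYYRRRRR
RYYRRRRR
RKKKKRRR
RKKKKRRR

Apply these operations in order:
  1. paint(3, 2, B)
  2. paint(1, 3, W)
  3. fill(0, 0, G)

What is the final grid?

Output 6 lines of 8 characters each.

Answer: GGGGGGGG
GGGWGGGY
GYYGGGGG
GYBGGGGG
GKKKKGGG
GKKKKGGG

Derivation:
After op 1 paint(3,2,B):
RRRRRRRR
RRRRRRRY
RYYRRRRR
RYBRRRRR
RKKKKRRR
RKKKKRRR
After op 2 paint(1,3,W):
RRRRRRRR
RRRWRRRY
RYYRRRRR
RYBRRRRR
RKKKKRRR
RKKKKRRR
After op 3 fill(0,0,G) [34 cells changed]:
GGGGGGGG
GGGWGGGY
GYYGGGGG
GYBGGGGG
GKKKKGGG
GKKKKGGG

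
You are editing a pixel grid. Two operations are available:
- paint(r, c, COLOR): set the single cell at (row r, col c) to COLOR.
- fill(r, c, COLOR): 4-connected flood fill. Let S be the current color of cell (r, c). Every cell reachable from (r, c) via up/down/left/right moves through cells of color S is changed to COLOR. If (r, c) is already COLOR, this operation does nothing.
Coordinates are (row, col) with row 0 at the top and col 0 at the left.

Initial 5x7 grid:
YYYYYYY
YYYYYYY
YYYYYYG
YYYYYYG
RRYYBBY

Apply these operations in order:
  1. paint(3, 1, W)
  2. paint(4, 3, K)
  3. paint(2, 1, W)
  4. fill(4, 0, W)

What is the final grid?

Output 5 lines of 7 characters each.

Answer: YYYYYYY
YYYYYYY
YWYYYYG
YWYYYYG
WWYKBBY

Derivation:
After op 1 paint(3,1,W):
YYYYYYY
YYYYYYY
YYYYYYG
YWYYYYG
RRYYBBY
After op 2 paint(4,3,K):
YYYYYYY
YYYYYYY
YYYYYYG
YWYYYYG
RRYKBBY
After op 3 paint(2,1,W):
YYYYYYY
YYYYYYY
YWYYYYG
YWYYYYG
RRYKBBY
After op 4 fill(4,0,W) [2 cells changed]:
YYYYYYY
YYYYYYY
YWYYYYG
YWYYYYG
WWYKBBY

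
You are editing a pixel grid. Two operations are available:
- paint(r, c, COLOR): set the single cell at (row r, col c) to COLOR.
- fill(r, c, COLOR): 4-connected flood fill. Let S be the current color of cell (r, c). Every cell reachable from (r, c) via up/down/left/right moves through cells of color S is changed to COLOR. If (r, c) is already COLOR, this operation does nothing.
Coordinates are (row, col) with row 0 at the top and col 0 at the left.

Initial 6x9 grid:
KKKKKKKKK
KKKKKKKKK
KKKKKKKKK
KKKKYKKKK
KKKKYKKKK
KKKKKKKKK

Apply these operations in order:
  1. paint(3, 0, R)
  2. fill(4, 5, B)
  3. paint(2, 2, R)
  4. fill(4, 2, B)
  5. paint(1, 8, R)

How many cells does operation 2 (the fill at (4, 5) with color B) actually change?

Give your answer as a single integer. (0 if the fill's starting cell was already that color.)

Answer: 51

Derivation:
After op 1 paint(3,0,R):
KKKKKKKKK
KKKKKKKKK
KKKKKKKKK
RKKKYKKKK
KKKKYKKKK
KKKKKKKKK
After op 2 fill(4,5,B) [51 cells changed]:
BBBBBBBBB
BBBBBBBBB
BBBBBBBBB
RBBBYBBBB
BBBBYBBBB
BBBBBBBBB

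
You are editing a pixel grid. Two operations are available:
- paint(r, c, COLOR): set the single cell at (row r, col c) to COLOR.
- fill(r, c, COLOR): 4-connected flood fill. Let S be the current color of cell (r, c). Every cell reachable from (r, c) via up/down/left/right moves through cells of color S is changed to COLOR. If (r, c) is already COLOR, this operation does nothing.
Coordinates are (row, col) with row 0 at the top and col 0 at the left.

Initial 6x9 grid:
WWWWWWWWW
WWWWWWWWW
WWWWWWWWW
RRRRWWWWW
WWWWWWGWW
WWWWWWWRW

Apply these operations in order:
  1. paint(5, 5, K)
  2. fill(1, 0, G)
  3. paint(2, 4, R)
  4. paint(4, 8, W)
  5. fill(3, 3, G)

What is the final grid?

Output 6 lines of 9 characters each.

Answer: GGGGGGGGG
GGGGGGGGG
GGGGRGGGG
GGGGGGGGG
GGGGGGGGW
GGGGGKWRG

Derivation:
After op 1 paint(5,5,K):
WWWWWWWWW
WWWWWWWWW
WWWWWWWWW
RRRRWWWWW
WWWWWWGWW
WWWWWKWRW
After op 2 fill(1,0,G) [46 cells changed]:
GGGGGGGGG
GGGGGGGGG
GGGGGGGGG
RRRRGGGGG
GGGGGGGGG
GGGGGKWRG
After op 3 paint(2,4,R):
GGGGGGGGG
GGGGGGGGG
GGGGRGGGG
RRRRGGGGG
GGGGGGGGG
GGGGGKWRG
After op 4 paint(4,8,W):
GGGGGGGGG
GGGGGGGGG
GGGGRGGGG
RRRRGGGGG
GGGGGGGGW
GGGGGKWRG
After op 5 fill(3,3,G) [4 cells changed]:
GGGGGGGGG
GGGGGGGGG
GGGGRGGGG
GGGGGGGGG
GGGGGGGGW
GGGGGKWRG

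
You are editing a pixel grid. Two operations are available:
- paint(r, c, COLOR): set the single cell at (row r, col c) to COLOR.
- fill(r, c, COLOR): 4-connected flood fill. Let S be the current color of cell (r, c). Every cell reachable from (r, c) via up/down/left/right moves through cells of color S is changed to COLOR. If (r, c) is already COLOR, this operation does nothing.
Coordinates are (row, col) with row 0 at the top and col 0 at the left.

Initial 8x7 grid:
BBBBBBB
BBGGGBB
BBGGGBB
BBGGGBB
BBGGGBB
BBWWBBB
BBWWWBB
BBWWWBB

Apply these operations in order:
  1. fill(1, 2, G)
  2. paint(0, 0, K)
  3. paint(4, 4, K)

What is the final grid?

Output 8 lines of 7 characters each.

After op 1 fill(1,2,G) [0 cells changed]:
BBBBBBB
BBGGGBB
BBGGGBB
BBGGGBB
BBGGGBB
BBWWBBB
BBWWWBB
BBWWWBB
After op 2 paint(0,0,K):
KBBBBBB
BBGGGBB
BBGGGBB
BBGGGBB
BBGGGBB
BBWWBBB
BBWWWBB
BBWWWBB
After op 3 paint(4,4,K):
KBBBBBB
BBGGGBB
BBGGGBB
BBGGGBB
BBGGKBB
BBWWBBB
BBWWWBB
BBWWWBB

Answer: KBBBBBB
BBGGGBB
BBGGGBB
BBGGGBB
BBGGKBB
BBWWBBB
BBWWWBB
BBWWWBB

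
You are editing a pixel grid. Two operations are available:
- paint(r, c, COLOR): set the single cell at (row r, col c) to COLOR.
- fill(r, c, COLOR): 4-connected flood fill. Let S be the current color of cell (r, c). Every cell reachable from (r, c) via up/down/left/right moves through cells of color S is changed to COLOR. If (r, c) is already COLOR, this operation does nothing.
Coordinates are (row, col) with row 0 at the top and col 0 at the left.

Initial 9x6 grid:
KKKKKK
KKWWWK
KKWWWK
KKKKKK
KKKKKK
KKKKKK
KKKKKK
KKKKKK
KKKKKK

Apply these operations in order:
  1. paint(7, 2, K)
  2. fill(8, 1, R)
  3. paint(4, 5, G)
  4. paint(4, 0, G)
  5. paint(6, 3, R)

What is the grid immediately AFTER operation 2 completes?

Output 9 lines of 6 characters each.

After op 1 paint(7,2,K):
KKKKKK
KKWWWK
KKWWWK
KKKKKK
KKKKKK
KKKKKK
KKKKKK
KKKKKK
KKKKKK
After op 2 fill(8,1,R) [48 cells changed]:
RRRRRR
RRWWWR
RRWWWR
RRRRRR
RRRRRR
RRRRRR
RRRRRR
RRRRRR
RRRRRR

Answer: RRRRRR
RRWWWR
RRWWWR
RRRRRR
RRRRRR
RRRRRR
RRRRRR
RRRRRR
RRRRRR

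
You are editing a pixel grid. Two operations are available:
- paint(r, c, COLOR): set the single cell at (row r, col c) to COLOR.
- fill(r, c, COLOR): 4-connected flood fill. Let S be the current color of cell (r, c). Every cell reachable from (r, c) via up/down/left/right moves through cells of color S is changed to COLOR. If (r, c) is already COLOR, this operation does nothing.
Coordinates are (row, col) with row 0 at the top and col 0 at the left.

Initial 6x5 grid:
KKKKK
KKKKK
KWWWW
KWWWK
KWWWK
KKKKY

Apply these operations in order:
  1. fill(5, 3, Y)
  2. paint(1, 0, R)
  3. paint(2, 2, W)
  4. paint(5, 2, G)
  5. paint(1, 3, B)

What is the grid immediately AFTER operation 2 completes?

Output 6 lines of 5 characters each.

After op 1 fill(5,3,Y) [17 cells changed]:
YYYYY
YYYYY
YWWWW
YWWWK
YWWWK
YYYYY
After op 2 paint(1,0,R):
YYYYY
RYYYY
YWWWW
YWWWK
YWWWK
YYYYY

Answer: YYYYY
RYYYY
YWWWW
YWWWK
YWWWK
YYYYY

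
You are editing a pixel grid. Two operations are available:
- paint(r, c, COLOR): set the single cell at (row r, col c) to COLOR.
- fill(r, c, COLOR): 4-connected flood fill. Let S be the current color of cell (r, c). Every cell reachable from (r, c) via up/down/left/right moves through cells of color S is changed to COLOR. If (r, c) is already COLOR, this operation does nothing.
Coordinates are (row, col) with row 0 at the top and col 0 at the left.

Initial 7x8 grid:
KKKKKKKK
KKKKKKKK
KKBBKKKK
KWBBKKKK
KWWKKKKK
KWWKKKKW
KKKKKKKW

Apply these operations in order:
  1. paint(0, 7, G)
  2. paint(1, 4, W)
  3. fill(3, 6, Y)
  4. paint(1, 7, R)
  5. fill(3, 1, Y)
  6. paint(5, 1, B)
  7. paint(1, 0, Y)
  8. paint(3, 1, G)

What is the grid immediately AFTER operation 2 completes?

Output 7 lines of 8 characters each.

After op 1 paint(0,7,G):
KKKKKKKG
KKKKKKKK
KKBBKKKK
KWBBKKKK
KWWKKKKK
KWWKKKKW
KKKKKKKW
After op 2 paint(1,4,W):
KKKKKKKG
KKKKWKKK
KKBBKKKK
KWBBKKKK
KWWKKKKK
KWWKKKKW
KKKKKKKW

Answer: KKKKKKKG
KKKKWKKK
KKBBKKKK
KWBBKKKK
KWWKKKKK
KWWKKKKW
KKKKKKKW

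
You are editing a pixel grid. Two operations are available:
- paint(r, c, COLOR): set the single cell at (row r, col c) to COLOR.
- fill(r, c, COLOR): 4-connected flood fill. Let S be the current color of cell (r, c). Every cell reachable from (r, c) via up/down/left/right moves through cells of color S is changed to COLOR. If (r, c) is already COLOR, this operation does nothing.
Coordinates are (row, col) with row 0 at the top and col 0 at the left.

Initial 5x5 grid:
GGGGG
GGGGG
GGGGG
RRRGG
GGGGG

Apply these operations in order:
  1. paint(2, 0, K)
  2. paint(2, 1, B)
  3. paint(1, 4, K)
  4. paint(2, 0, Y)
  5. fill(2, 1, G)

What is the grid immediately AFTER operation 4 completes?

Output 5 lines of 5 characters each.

Answer: GGGGG
GGGGK
YBGGG
RRRGG
GGGGG

Derivation:
After op 1 paint(2,0,K):
GGGGG
GGGGG
KGGGG
RRRGG
GGGGG
After op 2 paint(2,1,B):
GGGGG
GGGGG
KBGGG
RRRGG
GGGGG
After op 3 paint(1,4,K):
GGGGG
GGGGK
KBGGG
RRRGG
GGGGG
After op 4 paint(2,0,Y):
GGGGG
GGGGK
YBGGG
RRRGG
GGGGG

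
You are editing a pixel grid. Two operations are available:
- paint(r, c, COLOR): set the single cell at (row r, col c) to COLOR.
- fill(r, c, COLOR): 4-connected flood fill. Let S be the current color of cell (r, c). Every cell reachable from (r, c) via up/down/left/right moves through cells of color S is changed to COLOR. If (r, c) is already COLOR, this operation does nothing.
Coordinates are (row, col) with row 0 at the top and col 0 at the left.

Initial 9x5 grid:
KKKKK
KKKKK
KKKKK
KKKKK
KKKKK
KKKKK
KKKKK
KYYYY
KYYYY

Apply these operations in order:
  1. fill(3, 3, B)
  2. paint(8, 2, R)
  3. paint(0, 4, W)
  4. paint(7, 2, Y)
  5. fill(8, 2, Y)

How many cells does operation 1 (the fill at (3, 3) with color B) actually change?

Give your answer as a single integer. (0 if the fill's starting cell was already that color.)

Answer: 37

Derivation:
After op 1 fill(3,3,B) [37 cells changed]:
BBBBB
BBBBB
BBBBB
BBBBB
BBBBB
BBBBB
BBBBB
BYYYY
BYYYY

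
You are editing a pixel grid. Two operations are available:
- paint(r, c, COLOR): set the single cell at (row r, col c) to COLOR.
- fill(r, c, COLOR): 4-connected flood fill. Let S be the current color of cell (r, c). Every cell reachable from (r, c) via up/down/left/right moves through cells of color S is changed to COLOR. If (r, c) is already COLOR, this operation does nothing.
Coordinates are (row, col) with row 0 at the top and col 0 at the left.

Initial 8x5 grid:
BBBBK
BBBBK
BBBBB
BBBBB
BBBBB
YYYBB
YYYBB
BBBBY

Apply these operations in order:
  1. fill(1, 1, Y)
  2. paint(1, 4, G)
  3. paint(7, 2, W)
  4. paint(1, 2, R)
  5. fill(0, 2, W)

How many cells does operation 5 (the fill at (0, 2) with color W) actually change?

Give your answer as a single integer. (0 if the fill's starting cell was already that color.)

Answer: 36

Derivation:
After op 1 fill(1,1,Y) [31 cells changed]:
YYYYK
YYYYK
YYYYY
YYYYY
YYYYY
YYYYY
YYYYY
YYYYY
After op 2 paint(1,4,G):
YYYYK
YYYYG
YYYYY
YYYYY
YYYYY
YYYYY
YYYYY
YYYYY
After op 3 paint(7,2,W):
YYYYK
YYYYG
YYYYY
YYYYY
YYYYY
YYYYY
YYYYY
YYWYY
After op 4 paint(1,2,R):
YYYYK
YYRYG
YYYYY
YYYYY
YYYYY
YYYYY
YYYYY
YYWYY
After op 5 fill(0,2,W) [36 cells changed]:
WWWWK
WWRWG
WWWWW
WWWWW
WWWWW
WWWWW
WWWWW
WWWWW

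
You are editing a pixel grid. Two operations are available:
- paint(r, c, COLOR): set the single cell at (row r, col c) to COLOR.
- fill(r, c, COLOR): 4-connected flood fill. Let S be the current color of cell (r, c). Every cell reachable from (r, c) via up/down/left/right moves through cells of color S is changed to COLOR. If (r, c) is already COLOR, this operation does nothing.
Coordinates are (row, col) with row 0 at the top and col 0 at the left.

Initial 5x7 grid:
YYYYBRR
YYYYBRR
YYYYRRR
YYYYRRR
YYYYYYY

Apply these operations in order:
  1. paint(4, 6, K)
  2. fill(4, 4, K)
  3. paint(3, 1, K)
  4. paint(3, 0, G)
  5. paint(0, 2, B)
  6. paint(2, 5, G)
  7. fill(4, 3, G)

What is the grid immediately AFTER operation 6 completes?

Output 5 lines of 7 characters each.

Answer: KKBKBRR
KKKKBRR
KKKKRGR
GKKKRRR
KKKKKKK

Derivation:
After op 1 paint(4,6,K):
YYYYBRR
YYYYBRR
YYYYRRR
YYYYRRR
YYYYYYK
After op 2 fill(4,4,K) [22 cells changed]:
KKKKBRR
KKKKBRR
KKKKRRR
KKKKRRR
KKKKKKK
After op 3 paint(3,1,K):
KKKKBRR
KKKKBRR
KKKKRRR
KKKKRRR
KKKKKKK
After op 4 paint(3,0,G):
KKKKBRR
KKKKBRR
KKKKRRR
GKKKRRR
KKKKKKK
After op 5 paint(0,2,B):
KKBKBRR
KKKKBRR
KKKKRRR
GKKKRRR
KKKKKKK
After op 6 paint(2,5,G):
KKBKBRR
KKKKBRR
KKKKRGR
GKKKRRR
KKKKKKK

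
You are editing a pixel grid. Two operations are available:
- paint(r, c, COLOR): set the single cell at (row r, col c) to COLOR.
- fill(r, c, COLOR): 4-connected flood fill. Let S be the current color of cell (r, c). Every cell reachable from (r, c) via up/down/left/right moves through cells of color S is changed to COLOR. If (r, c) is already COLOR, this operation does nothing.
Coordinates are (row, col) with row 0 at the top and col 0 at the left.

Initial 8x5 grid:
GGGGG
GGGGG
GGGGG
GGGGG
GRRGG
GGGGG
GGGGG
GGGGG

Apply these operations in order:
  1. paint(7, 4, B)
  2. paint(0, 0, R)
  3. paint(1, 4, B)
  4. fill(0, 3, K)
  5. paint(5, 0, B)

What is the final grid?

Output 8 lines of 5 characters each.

Answer: RKKKK
KKKKB
KKKKK
KKKKK
KRRKK
BKKKK
KKKKK
KKKKB

Derivation:
After op 1 paint(7,4,B):
GGGGG
GGGGG
GGGGG
GGGGG
GRRGG
GGGGG
GGGGG
GGGGB
After op 2 paint(0,0,R):
RGGGG
GGGGG
GGGGG
GGGGG
GRRGG
GGGGG
GGGGG
GGGGB
After op 3 paint(1,4,B):
RGGGG
GGGGB
GGGGG
GGGGG
GRRGG
GGGGG
GGGGG
GGGGB
After op 4 fill(0,3,K) [35 cells changed]:
RKKKK
KKKKB
KKKKK
KKKKK
KRRKK
KKKKK
KKKKK
KKKKB
After op 5 paint(5,0,B):
RKKKK
KKKKB
KKKKK
KKKKK
KRRKK
BKKKK
KKKKK
KKKKB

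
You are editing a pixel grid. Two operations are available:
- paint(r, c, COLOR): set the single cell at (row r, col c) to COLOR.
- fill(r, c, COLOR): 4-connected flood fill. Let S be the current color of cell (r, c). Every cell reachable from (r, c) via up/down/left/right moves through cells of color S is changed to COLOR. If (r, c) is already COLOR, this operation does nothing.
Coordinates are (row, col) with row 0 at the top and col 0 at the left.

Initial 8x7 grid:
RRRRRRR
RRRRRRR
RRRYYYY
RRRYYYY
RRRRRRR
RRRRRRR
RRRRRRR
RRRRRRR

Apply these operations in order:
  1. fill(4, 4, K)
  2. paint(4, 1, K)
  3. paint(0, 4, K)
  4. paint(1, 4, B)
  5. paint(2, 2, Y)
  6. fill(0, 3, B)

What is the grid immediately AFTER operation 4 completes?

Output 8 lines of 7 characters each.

After op 1 fill(4,4,K) [48 cells changed]:
KKKKKKK
KKKKKKK
KKKYYYY
KKKYYYY
KKKKKKK
KKKKKKK
KKKKKKK
KKKKKKK
After op 2 paint(4,1,K):
KKKKKKK
KKKKKKK
KKKYYYY
KKKYYYY
KKKKKKK
KKKKKKK
KKKKKKK
KKKKKKK
After op 3 paint(0,4,K):
KKKKKKK
KKKKKKK
KKKYYYY
KKKYYYY
KKKKKKK
KKKKKKK
KKKKKKK
KKKKKKK
After op 4 paint(1,4,B):
KKKKKKK
KKKKBKK
KKKYYYY
KKKYYYY
KKKKKKK
KKKKKKK
KKKKKKK
KKKKKKK

Answer: KKKKKKK
KKKKBKK
KKKYYYY
KKKYYYY
KKKKKKK
KKKKKKK
KKKKKKK
KKKKKKK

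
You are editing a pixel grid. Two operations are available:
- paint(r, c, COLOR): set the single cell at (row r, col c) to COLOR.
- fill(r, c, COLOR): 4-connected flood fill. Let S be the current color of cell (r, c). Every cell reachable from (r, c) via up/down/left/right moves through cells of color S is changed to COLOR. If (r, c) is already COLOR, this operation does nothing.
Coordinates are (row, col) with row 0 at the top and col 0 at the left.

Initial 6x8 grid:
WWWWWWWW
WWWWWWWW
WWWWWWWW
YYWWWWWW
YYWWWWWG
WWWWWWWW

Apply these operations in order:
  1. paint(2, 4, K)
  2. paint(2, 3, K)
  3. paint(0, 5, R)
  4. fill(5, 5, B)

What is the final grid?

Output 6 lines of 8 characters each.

After op 1 paint(2,4,K):
WWWWWWWW
WWWWWWWW
WWWWKWWW
YYWWWWWW
YYWWWWWG
WWWWWWWW
After op 2 paint(2,3,K):
WWWWWWWW
WWWWWWWW
WWWKKWWW
YYWWWWWW
YYWWWWWG
WWWWWWWW
After op 3 paint(0,5,R):
WWWWWRWW
WWWWWWWW
WWWKKWWW
YYWWWWWW
YYWWWWWG
WWWWWWWW
After op 4 fill(5,5,B) [40 cells changed]:
BBBBBRBB
BBBBBBBB
BBBKKBBB
YYBBBBBB
YYBBBBBG
BBBBBBBB

Answer: BBBBBRBB
BBBBBBBB
BBBKKBBB
YYBBBBBB
YYBBBBBG
BBBBBBBB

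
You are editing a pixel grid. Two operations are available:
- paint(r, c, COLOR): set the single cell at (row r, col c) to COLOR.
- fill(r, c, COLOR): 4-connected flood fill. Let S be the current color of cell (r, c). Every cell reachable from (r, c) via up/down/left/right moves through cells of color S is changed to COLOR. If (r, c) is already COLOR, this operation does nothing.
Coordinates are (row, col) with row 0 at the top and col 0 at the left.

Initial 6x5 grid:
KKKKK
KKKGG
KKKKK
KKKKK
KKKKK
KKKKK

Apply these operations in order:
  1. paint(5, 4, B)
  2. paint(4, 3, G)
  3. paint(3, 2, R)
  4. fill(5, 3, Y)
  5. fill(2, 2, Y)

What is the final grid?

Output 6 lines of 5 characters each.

Answer: YYYYY
YYYGG
YYYYY
YYRYY
YYYGY
YYYYB

Derivation:
After op 1 paint(5,4,B):
KKKKK
KKKGG
KKKKK
KKKKK
KKKKK
KKKKB
After op 2 paint(4,3,G):
KKKKK
KKKGG
KKKKK
KKKKK
KKKGK
KKKKB
After op 3 paint(3,2,R):
KKKKK
KKKGG
KKKKK
KKRKK
KKKGK
KKKKB
After op 4 fill(5,3,Y) [25 cells changed]:
YYYYY
YYYGG
YYYYY
YYRYY
YYYGY
YYYYB
After op 5 fill(2,2,Y) [0 cells changed]:
YYYYY
YYYGG
YYYYY
YYRYY
YYYGY
YYYYB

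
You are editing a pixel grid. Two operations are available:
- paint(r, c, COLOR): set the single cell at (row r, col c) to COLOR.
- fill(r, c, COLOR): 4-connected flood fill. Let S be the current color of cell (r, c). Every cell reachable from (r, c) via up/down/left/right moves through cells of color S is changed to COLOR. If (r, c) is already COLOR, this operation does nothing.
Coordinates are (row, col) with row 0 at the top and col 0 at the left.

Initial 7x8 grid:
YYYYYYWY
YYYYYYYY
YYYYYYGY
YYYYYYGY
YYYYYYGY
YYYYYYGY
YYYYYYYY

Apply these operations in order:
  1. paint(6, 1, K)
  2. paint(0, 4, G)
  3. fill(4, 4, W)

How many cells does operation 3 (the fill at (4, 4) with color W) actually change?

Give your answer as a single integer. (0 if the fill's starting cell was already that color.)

Answer: 49

Derivation:
After op 1 paint(6,1,K):
YYYYYYWY
YYYYYYYY
YYYYYYGY
YYYYYYGY
YYYYYYGY
YYYYYYGY
YKYYYYYY
After op 2 paint(0,4,G):
YYYYGYWY
YYYYYYYY
YYYYYYGY
YYYYYYGY
YYYYYYGY
YYYYYYGY
YKYYYYYY
After op 3 fill(4,4,W) [49 cells changed]:
WWWWGWWW
WWWWWWWW
WWWWWWGW
WWWWWWGW
WWWWWWGW
WWWWWWGW
WKWWWWWW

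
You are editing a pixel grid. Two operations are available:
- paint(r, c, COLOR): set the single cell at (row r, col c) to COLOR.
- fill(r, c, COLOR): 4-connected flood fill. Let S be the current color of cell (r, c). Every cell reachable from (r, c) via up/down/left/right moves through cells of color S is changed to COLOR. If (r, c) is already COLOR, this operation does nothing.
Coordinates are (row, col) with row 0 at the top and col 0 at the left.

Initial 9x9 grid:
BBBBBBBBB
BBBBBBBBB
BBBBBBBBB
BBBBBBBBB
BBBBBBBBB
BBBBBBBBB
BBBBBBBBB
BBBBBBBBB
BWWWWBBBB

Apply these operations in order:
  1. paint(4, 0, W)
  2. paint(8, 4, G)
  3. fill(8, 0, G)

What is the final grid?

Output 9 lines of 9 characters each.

After op 1 paint(4,0,W):
BBBBBBBBB
BBBBBBBBB
BBBBBBBBB
BBBBBBBBB
WBBBBBBBB
BBBBBBBBB
BBBBBBBBB
BBBBBBBBB
BWWWWBBBB
After op 2 paint(8,4,G):
BBBBBBBBB
BBBBBBBBB
BBBBBBBBB
BBBBBBBBB
WBBBBBBBB
BBBBBBBBB
BBBBBBBBB
BBBBBBBBB
BWWWGBBBB
After op 3 fill(8,0,G) [76 cells changed]:
GGGGGGGGG
GGGGGGGGG
GGGGGGGGG
GGGGGGGGG
WGGGGGGGG
GGGGGGGGG
GGGGGGGGG
GGGGGGGGG
GWWWGGGGG

Answer: GGGGGGGGG
GGGGGGGGG
GGGGGGGGG
GGGGGGGGG
WGGGGGGGG
GGGGGGGGG
GGGGGGGGG
GGGGGGGGG
GWWWGGGGG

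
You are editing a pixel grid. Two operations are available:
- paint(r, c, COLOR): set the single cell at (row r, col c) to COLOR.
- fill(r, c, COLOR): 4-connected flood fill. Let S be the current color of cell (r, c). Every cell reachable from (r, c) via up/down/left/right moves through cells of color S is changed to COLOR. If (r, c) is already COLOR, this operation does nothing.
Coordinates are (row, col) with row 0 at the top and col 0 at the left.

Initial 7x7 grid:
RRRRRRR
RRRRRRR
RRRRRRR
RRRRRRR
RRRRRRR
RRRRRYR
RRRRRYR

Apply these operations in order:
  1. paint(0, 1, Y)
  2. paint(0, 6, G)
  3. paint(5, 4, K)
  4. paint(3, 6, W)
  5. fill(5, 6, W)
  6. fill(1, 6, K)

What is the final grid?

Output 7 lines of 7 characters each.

After op 1 paint(0,1,Y):
RYRRRRR
RRRRRRR
RRRRRRR
RRRRRRR
RRRRRRR
RRRRRYR
RRRRRYR
After op 2 paint(0,6,G):
RYRRRRG
RRRRRRR
RRRRRRR
RRRRRRR
RRRRRRR
RRRRRYR
RRRRRYR
After op 3 paint(5,4,K):
RYRRRRG
RRRRRRR
RRRRRRR
RRRRRRR
RRRRRRR
RRRRKYR
RRRRRYR
After op 4 paint(3,6,W):
RYRRRRG
RRRRRRR
RRRRRRR
RRRRRRW
RRRRRRR
RRRRKYR
RRRRRYR
After op 5 fill(5,6,W) [43 cells changed]:
WYWWWWG
WWWWWWW
WWWWWWW
WWWWWWW
WWWWWWW
WWWWKYW
WWWWWYW
After op 6 fill(1,6,K) [44 cells changed]:
KYKKKKG
KKKKKKK
KKKKKKK
KKKKKKK
KKKKKKK
KKKKKYK
KKKKKYK

Answer: KYKKKKG
KKKKKKK
KKKKKKK
KKKKKKK
KKKKKKK
KKKKKYK
KKKKKYK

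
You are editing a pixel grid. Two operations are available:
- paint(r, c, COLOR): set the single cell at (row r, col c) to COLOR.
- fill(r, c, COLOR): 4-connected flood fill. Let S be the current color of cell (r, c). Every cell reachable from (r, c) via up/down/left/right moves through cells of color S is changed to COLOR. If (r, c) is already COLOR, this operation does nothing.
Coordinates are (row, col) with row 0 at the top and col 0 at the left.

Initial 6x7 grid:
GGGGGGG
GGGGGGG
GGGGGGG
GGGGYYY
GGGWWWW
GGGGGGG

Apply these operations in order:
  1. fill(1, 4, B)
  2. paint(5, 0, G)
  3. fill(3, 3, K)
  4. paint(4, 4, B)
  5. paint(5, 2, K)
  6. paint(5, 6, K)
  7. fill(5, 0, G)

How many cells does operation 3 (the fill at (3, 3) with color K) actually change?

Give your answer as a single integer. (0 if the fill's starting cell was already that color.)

Answer: 34

Derivation:
After op 1 fill(1,4,B) [35 cells changed]:
BBBBBBB
BBBBBBB
BBBBBBB
BBBBYYY
BBBWWWW
BBBBBBB
After op 2 paint(5,0,G):
BBBBBBB
BBBBBBB
BBBBBBB
BBBBYYY
BBBWWWW
GBBBBBB
After op 3 fill(3,3,K) [34 cells changed]:
KKKKKKK
KKKKKKK
KKKKKKK
KKKKYYY
KKKWWWW
GKKKKKK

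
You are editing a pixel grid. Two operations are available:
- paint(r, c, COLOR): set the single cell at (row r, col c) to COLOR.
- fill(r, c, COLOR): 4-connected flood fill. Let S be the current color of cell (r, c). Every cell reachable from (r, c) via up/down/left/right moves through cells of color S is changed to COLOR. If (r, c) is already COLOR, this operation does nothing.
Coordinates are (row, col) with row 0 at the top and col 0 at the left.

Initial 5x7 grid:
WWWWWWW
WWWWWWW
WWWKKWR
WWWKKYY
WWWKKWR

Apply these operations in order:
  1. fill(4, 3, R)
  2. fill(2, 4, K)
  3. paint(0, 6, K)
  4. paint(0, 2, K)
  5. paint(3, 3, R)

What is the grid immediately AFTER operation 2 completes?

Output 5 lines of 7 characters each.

After op 1 fill(4,3,R) [6 cells changed]:
WWWWWWW
WWWWWWW
WWWRRWR
WWWRRYY
WWWRRWR
After op 2 fill(2,4,K) [6 cells changed]:
WWWWWWW
WWWWWWW
WWWKKWR
WWWKKYY
WWWKKWR

Answer: WWWWWWW
WWWWWWW
WWWKKWR
WWWKKYY
WWWKKWR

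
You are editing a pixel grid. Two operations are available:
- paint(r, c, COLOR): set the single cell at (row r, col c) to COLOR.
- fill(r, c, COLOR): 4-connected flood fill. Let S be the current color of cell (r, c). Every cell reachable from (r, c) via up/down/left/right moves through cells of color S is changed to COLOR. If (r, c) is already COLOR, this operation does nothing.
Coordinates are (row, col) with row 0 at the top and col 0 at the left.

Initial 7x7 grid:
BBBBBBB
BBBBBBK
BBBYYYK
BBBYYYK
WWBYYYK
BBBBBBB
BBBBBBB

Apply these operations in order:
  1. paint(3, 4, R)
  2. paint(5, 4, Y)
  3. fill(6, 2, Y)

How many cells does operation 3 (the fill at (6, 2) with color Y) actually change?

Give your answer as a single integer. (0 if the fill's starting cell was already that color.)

After op 1 paint(3,4,R):
BBBBBBB
BBBBBBK
BBBYYYK
BBBYRYK
WWBYYYK
BBBBBBB
BBBBBBB
After op 2 paint(5,4,Y):
BBBBBBB
BBBBBBK
BBBYYYK
BBBYRYK
WWBYYYK
BBBBYBB
BBBBBBB
After op 3 fill(6,2,Y) [33 cells changed]:
YYYYYYY
YYYYYYK
YYYYYYK
YYYYRYK
WWYYYYK
YYYYYYY
YYYYYYY

Answer: 33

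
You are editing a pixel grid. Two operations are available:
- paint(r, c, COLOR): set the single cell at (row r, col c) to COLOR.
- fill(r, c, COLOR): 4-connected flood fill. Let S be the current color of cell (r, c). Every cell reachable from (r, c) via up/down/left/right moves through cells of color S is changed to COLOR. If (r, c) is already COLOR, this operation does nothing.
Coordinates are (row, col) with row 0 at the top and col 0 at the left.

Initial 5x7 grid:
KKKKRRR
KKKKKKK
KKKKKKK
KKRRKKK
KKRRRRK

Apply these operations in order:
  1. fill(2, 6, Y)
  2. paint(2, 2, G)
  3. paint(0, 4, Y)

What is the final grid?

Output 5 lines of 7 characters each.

After op 1 fill(2,6,Y) [26 cells changed]:
YYYYRRR
YYYYYYY
YYYYYYY
YYRRYYY
YYRRRRY
After op 2 paint(2,2,G):
YYYYRRR
YYYYYYY
YYGYYYY
YYRRYYY
YYRRRRY
After op 3 paint(0,4,Y):
YYYYYRR
YYYYYYY
YYGYYYY
YYRRYYY
YYRRRRY

Answer: YYYYYRR
YYYYYYY
YYGYYYY
YYRRYYY
YYRRRRY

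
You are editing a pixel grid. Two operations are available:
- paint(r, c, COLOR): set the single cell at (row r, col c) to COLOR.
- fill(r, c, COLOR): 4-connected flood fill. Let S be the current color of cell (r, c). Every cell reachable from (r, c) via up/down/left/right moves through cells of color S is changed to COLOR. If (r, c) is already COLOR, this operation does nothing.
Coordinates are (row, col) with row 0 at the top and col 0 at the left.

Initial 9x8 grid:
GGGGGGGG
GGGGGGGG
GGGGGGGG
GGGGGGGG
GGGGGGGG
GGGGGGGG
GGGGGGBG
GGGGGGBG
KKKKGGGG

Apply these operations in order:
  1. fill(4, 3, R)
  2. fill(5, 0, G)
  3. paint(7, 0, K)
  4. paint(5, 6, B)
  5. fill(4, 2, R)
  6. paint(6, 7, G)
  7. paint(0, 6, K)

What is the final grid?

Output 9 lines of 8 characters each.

Answer: RRRRRRKR
RRRRRRRR
RRRRRRRR
RRRRRRRR
RRRRRRRR
RRRRRRBR
RRRRRRBG
KRRRRRBR
KKKKRRRR

Derivation:
After op 1 fill(4,3,R) [66 cells changed]:
RRRRRRRR
RRRRRRRR
RRRRRRRR
RRRRRRRR
RRRRRRRR
RRRRRRRR
RRRRRRBR
RRRRRRBR
KKKKRRRR
After op 2 fill(5,0,G) [66 cells changed]:
GGGGGGGG
GGGGGGGG
GGGGGGGG
GGGGGGGG
GGGGGGGG
GGGGGGGG
GGGGGGBG
GGGGGGBG
KKKKGGGG
After op 3 paint(7,0,K):
GGGGGGGG
GGGGGGGG
GGGGGGGG
GGGGGGGG
GGGGGGGG
GGGGGGGG
GGGGGGBG
KGGGGGBG
KKKKGGGG
After op 4 paint(5,6,B):
GGGGGGGG
GGGGGGGG
GGGGGGGG
GGGGGGGG
GGGGGGGG
GGGGGGBG
GGGGGGBG
KGGGGGBG
KKKKGGGG
After op 5 fill(4,2,R) [64 cells changed]:
RRRRRRRR
RRRRRRRR
RRRRRRRR
RRRRRRRR
RRRRRRRR
RRRRRRBR
RRRRRRBR
KRRRRRBR
KKKKRRRR
After op 6 paint(6,7,G):
RRRRRRRR
RRRRRRRR
RRRRRRRR
RRRRRRRR
RRRRRRRR
RRRRRRBR
RRRRRRBG
KRRRRRBR
KKKKRRRR
After op 7 paint(0,6,K):
RRRRRRKR
RRRRRRRR
RRRRRRRR
RRRRRRRR
RRRRRRRR
RRRRRRBR
RRRRRRBG
KRRRRRBR
KKKKRRRR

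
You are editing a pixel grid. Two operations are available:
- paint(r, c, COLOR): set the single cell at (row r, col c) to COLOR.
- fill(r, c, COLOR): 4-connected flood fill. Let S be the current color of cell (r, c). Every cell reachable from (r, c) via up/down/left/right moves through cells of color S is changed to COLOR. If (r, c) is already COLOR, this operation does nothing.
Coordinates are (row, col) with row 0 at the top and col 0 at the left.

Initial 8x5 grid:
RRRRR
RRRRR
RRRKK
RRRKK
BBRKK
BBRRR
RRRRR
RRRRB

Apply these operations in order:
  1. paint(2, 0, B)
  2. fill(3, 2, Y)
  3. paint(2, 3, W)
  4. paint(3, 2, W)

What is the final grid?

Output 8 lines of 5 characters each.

Answer: YYYYY
YYYYY
BYYWK
YYWKK
BBYKK
BBYYY
YYYYY
YYYYB

Derivation:
After op 1 paint(2,0,B):
RRRRR
RRRRR
BRRKK
RRRKK
BBRKK
BBRRR
RRRRR
RRRRB
After op 2 fill(3,2,Y) [28 cells changed]:
YYYYY
YYYYY
BYYKK
YYYKK
BBYKK
BBYYY
YYYYY
YYYYB
After op 3 paint(2,3,W):
YYYYY
YYYYY
BYYWK
YYYKK
BBYKK
BBYYY
YYYYY
YYYYB
After op 4 paint(3,2,W):
YYYYY
YYYYY
BYYWK
YYWKK
BBYKK
BBYYY
YYYYY
YYYYB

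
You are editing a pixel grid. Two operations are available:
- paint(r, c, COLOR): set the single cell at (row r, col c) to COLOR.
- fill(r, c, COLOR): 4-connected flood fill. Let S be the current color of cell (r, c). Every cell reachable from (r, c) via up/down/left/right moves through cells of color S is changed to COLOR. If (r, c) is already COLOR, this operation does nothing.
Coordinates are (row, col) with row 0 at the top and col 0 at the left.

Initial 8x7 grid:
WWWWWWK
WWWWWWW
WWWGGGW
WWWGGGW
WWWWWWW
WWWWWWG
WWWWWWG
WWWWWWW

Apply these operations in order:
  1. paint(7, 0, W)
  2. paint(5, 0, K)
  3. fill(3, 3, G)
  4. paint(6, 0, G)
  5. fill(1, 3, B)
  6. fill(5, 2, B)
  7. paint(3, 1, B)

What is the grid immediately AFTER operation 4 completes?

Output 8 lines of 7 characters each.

Answer: WWWWWWK
WWWWWWW
WWWGGGW
WWWGGGW
WWWWWWW
KWWWWWG
GWWWWWG
WWWWWWW

Derivation:
After op 1 paint(7,0,W):
WWWWWWK
WWWWWWW
WWWGGGW
WWWGGGW
WWWWWWW
WWWWWWG
WWWWWWG
WWWWWWW
After op 2 paint(5,0,K):
WWWWWWK
WWWWWWW
WWWGGGW
WWWGGGW
WWWWWWW
KWWWWWG
WWWWWWG
WWWWWWW
After op 3 fill(3,3,G) [0 cells changed]:
WWWWWWK
WWWWWWW
WWWGGGW
WWWGGGW
WWWWWWW
KWWWWWG
WWWWWWG
WWWWWWW
After op 4 paint(6,0,G):
WWWWWWK
WWWWWWW
WWWGGGW
WWWGGGW
WWWWWWW
KWWWWWG
GWWWWWG
WWWWWWW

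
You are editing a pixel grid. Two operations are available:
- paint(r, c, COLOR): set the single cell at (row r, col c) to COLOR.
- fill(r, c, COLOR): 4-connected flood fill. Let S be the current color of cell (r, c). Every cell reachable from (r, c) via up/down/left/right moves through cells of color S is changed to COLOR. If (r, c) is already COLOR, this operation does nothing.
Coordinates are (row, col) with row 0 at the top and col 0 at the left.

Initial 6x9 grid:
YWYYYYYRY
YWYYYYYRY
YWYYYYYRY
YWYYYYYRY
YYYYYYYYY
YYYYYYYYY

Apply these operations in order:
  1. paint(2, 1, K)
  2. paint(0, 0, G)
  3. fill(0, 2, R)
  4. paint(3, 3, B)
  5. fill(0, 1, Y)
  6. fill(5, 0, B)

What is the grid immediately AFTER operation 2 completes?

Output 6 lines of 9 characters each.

After op 1 paint(2,1,K):
YWYYYYYRY
YWYYYYYRY
YKYYYYYRY
YWYYYYYRY
YYYYYYYYY
YYYYYYYYY
After op 2 paint(0,0,G):
GWYYYYYRY
YWYYYYYRY
YKYYYYYRY
YWYYYYYRY
YYYYYYYYY
YYYYYYYYY

Answer: GWYYYYYRY
YWYYYYYRY
YKYYYYYRY
YWYYYYYRY
YYYYYYYYY
YYYYYYYYY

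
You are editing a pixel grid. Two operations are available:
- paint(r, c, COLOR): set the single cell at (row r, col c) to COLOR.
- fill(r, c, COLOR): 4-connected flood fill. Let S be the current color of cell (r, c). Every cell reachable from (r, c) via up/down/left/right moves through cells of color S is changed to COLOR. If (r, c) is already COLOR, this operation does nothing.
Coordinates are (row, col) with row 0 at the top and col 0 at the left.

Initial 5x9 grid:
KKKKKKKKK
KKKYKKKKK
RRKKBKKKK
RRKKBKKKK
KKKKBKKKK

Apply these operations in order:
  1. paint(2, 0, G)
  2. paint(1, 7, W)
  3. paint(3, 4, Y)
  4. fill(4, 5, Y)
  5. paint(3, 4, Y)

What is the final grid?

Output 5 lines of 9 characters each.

Answer: YYYYYYYYY
YYYYYYYWY
GRYYBYYYY
RRYYYYYYY
YYYYBYYYY

Derivation:
After op 1 paint(2,0,G):
KKKKKKKKK
KKKYKKKKK
GRKKBKKKK
RRKKBKKKK
KKKKBKKKK
After op 2 paint(1,7,W):
KKKKKKKKK
KKKYKKKWK
GRKKBKKKK
RRKKBKKKK
KKKKBKKKK
After op 3 paint(3,4,Y):
KKKKKKKKK
KKKYKKKWK
GRKKBKKKK
RRKKYKKKK
KKKKBKKKK
After op 4 fill(4,5,Y) [36 cells changed]:
YYYYYYYYY
YYYYYYYWY
GRYYBYYYY
RRYYYYYYY
YYYYBYYYY
After op 5 paint(3,4,Y):
YYYYYYYYY
YYYYYYYWY
GRYYBYYYY
RRYYYYYYY
YYYYBYYYY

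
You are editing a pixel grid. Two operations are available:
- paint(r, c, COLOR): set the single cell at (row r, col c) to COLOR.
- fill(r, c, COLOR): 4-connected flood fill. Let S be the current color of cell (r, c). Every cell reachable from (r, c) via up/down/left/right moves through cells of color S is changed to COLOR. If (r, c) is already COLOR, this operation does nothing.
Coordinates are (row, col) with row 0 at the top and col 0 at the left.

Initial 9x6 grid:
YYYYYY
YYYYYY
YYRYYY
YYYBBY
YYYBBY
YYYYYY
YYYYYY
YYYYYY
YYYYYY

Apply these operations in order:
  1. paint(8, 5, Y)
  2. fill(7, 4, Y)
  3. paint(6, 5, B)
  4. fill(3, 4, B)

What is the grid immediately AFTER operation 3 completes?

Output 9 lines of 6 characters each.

After op 1 paint(8,5,Y):
YYYYYY
YYYYYY
YYRYYY
YYYBBY
YYYBBY
YYYYYY
YYYYYY
YYYYYY
YYYYYY
After op 2 fill(7,4,Y) [0 cells changed]:
YYYYYY
YYYYYY
YYRYYY
YYYBBY
YYYBBY
YYYYYY
YYYYYY
YYYYYY
YYYYYY
After op 3 paint(6,5,B):
YYYYYY
YYYYYY
YYRYYY
YYYBBY
YYYBBY
YYYYYY
YYYYYB
YYYYYY
YYYYYY

Answer: YYYYYY
YYYYYY
YYRYYY
YYYBBY
YYYBBY
YYYYYY
YYYYYB
YYYYYY
YYYYYY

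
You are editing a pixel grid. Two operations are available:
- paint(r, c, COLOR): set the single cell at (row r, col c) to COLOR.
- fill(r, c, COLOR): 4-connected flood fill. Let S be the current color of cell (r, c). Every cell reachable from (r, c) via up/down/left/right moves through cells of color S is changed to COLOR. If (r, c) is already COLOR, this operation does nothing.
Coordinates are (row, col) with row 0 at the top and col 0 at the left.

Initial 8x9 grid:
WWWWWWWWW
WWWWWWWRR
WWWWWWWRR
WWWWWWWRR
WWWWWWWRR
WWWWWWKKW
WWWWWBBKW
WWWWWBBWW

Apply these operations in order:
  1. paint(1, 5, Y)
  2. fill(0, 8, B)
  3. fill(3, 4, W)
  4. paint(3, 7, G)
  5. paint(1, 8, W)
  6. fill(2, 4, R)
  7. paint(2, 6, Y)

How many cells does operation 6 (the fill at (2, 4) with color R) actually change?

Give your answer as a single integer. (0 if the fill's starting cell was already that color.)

After op 1 paint(1,5,Y):
WWWWWWWWW
WWWWWYWRR
WWWWWWWRR
WWWWWWWRR
WWWWWWWRR
WWWWWWKKW
WWWWWBBKW
WWWWWBBWW
After op 2 fill(0,8,B) [52 cells changed]:
BBBBBBBBB
BBBBBYBRR
BBBBBBBRR
BBBBBBBRR
BBBBBBBRR
BBBBBBKKW
BBBBBBBKW
BBBBBBBWW
After op 3 fill(3,4,W) [56 cells changed]:
WWWWWWWWW
WWWWWYWRR
WWWWWWWRR
WWWWWWWRR
WWWWWWWRR
WWWWWWKKW
WWWWWWWKW
WWWWWWWWW
After op 4 paint(3,7,G):
WWWWWWWWW
WWWWWYWRR
WWWWWWWRR
WWWWWWWGR
WWWWWWWRR
WWWWWWKKW
WWWWWWWKW
WWWWWWWWW
After op 5 paint(1,8,W):
WWWWWWWWW
WWWWWYWRW
WWWWWWWRR
WWWWWWWGR
WWWWWWWRR
WWWWWWKKW
WWWWWWWKW
WWWWWWWWW
After op 6 fill(2,4,R) [61 cells changed]:
RRRRRRRRR
RRRRRYRRR
RRRRRRRRR
RRRRRRRGR
RRRRRRRRR
RRRRRRKKR
RRRRRRRKR
RRRRRRRRR

Answer: 61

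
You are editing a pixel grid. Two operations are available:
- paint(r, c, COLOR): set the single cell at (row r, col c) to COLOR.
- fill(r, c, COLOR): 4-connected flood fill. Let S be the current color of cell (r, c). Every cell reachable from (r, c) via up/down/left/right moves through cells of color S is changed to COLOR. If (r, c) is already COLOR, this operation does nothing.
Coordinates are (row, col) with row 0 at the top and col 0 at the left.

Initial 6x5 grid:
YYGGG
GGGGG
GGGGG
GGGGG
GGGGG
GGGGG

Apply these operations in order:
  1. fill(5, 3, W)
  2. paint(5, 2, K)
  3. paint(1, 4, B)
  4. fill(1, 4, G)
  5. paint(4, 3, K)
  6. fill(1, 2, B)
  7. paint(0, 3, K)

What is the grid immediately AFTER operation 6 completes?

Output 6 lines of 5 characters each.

After op 1 fill(5,3,W) [28 cells changed]:
YYWWW
WWWWW
WWWWW
WWWWW
WWWWW
WWWWW
After op 2 paint(5,2,K):
YYWWW
WWWWW
WWWWW
WWWWW
WWWWW
WWKWW
After op 3 paint(1,4,B):
YYWWW
WWWWB
WWWWW
WWWWW
WWWWW
WWKWW
After op 4 fill(1,4,G) [1 cells changed]:
YYWWW
WWWWG
WWWWW
WWWWW
WWWWW
WWKWW
After op 5 paint(4,3,K):
YYWWW
WWWWG
WWWWW
WWWWW
WWWKW
WWKWW
After op 6 fill(1,2,B) [25 cells changed]:
YYBBB
BBBBG
BBBBB
BBBBB
BBBKB
BBKBB

Answer: YYBBB
BBBBG
BBBBB
BBBBB
BBBKB
BBKBB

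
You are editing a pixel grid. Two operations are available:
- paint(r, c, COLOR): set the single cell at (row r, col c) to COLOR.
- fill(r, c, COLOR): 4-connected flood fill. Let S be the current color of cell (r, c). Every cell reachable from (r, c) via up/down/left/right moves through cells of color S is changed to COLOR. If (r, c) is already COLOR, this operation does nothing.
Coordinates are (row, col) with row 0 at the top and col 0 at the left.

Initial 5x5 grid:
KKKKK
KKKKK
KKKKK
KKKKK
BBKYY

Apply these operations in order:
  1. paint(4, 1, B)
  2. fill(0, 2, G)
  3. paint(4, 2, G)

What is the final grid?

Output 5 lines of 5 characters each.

Answer: GGGGG
GGGGG
GGGGG
GGGGG
BBGYY

Derivation:
After op 1 paint(4,1,B):
KKKKK
KKKKK
KKKKK
KKKKK
BBKYY
After op 2 fill(0,2,G) [21 cells changed]:
GGGGG
GGGGG
GGGGG
GGGGG
BBGYY
After op 3 paint(4,2,G):
GGGGG
GGGGG
GGGGG
GGGGG
BBGYY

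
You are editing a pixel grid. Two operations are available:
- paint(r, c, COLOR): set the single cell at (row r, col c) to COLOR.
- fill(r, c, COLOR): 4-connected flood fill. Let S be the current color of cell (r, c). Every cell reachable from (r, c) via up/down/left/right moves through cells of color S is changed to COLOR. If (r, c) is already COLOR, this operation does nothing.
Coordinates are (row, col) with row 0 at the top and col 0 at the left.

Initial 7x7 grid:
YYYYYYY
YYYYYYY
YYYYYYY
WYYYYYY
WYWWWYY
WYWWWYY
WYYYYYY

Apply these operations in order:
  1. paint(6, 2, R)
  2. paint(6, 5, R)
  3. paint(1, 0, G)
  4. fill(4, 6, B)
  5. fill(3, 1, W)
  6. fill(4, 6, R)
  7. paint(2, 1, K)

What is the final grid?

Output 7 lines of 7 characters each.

After op 1 paint(6,2,R):
YYYYYYY
YYYYYYY
YYYYYYY
WYYYYYY
WYWWWYY
WYWWWYY
WYRYYYY
After op 2 paint(6,5,R):
YYYYYYY
YYYYYYY
YYYYYYY
WYYYYYY
WYWWWYY
WYWWWYY
WYRYYRY
After op 3 paint(1,0,G):
YYYYYYY
GYYYYYY
YYYYYYY
WYYYYYY
WYWWWYY
WYWWWYY
WYRYYRY
After op 4 fill(4,6,B) [34 cells changed]:
BBBBBBB
GBBBBBB
BBBBBBB
WBBBBBB
WBWWWBB
WBWWWBB
WBRYYRB
After op 5 fill(3,1,W) [34 cells changed]:
WWWWWWW
GWWWWWW
WWWWWWW
WWWWWWW
WWWWWWW
WWWWWWW
WWRYYRW
After op 6 fill(4,6,R) [44 cells changed]:
RRRRRRR
GRRRRRR
RRRRRRR
RRRRRRR
RRRRRRR
RRRRRRR
RRRYYRR
After op 7 paint(2,1,K):
RRRRRRR
GRRRRRR
RKRRRRR
RRRRRRR
RRRRRRR
RRRRRRR
RRRYYRR

Answer: RRRRRRR
GRRRRRR
RKRRRRR
RRRRRRR
RRRRRRR
RRRRRRR
RRRYYRR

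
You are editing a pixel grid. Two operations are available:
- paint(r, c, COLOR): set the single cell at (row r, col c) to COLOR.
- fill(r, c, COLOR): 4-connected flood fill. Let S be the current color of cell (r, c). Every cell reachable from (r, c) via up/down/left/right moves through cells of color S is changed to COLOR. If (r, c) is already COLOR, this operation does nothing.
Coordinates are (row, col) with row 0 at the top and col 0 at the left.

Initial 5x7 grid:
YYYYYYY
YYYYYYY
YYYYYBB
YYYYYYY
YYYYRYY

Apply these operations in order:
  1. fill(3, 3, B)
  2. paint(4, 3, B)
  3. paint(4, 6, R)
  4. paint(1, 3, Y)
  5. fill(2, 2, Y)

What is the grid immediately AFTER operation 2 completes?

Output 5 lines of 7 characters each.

After op 1 fill(3,3,B) [32 cells changed]:
BBBBBBB
BBBBBBB
BBBBBBB
BBBBBBB
BBBBRBB
After op 2 paint(4,3,B):
BBBBBBB
BBBBBBB
BBBBBBB
BBBBBBB
BBBBRBB

Answer: BBBBBBB
BBBBBBB
BBBBBBB
BBBBBBB
BBBBRBB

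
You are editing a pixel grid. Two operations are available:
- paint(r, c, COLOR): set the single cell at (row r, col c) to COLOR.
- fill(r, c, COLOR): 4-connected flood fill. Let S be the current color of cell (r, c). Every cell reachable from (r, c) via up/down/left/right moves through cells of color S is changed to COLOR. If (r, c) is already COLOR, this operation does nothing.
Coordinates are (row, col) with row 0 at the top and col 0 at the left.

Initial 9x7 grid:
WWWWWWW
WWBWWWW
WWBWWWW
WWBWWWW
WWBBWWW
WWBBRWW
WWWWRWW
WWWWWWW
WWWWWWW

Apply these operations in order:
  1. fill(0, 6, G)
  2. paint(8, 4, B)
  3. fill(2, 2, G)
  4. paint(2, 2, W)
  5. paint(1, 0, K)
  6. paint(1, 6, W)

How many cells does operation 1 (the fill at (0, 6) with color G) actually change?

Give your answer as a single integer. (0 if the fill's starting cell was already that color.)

Answer: 54

Derivation:
After op 1 fill(0,6,G) [54 cells changed]:
GGGGGGG
GGBGGGG
GGBGGGG
GGBGGGG
GGBBGGG
GGBBRGG
GGGGRGG
GGGGGGG
GGGGGGG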